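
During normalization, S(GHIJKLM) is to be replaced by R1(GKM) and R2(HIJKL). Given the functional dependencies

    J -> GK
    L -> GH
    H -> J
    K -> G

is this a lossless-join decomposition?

No

Common attributes: R1 ∩ R2 = {K}.
Closure of {K}: K → G applies, adding G. So (K)⁺ = {GK}.
The closure contains neither all of R1 = {GKM} nor all of R2 = {HIJKL}, so the common attributes are not a superkey of either fragment. The join is lossy.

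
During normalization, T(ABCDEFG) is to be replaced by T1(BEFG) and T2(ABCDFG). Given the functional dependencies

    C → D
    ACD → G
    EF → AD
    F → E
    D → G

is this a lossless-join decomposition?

Common attributes: T1 ∩ T2 = {BFG}.
Closure of {BFG}: F → E applies, adding E; EF → AD applies, adding AD. So (BFG)⁺ = {ABDEFG}.
This closure contains every attribute of T1, so T1 ∩ T2 → T1. The join is lossless.

Yes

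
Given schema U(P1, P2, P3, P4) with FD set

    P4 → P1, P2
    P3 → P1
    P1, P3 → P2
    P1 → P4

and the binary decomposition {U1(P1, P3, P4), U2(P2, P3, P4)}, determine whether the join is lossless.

Common attributes: U1 ∩ U2 = {P3, P4}.
Closure of {P3, P4}: P4 → P1, P2 applies, adding P1, P2. So (P3, P4)⁺ = {P1, P2, P3, P4}.
This closure contains every attribute of U1, so U1 ∩ U2 → U1. The join is lossless.

Yes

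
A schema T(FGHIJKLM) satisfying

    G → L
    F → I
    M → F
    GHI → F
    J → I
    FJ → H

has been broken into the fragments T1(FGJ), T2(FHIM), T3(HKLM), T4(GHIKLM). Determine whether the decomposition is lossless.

No

Chase test. Columns are FGHIJKLM; row i has aⱼ where attribute j ∈ Ti, else bᵢⱼ.
Initial tableau (one row per fragment):
  row 1: a1 a2 b13 b14 a5 b16 b17 b18
  row 2: a1 b22 a3 a4 b25 b26 b27 a8
  row 3: b31 b32 a3 b34 b35 a6 a7 a8
  row 4: b41 a2 a3 a4 b45 a6 a7 a8
Rows 1 and 4 agree on G; apply G→L and equate their L entries.
Rows 1 and 2 agree on F; apply F→I and equate their I entries.
Rows 2 and 3 agree on M; apply M→F and equate their F entries.
Rows 2 and 4 agree on M; apply M→F and equate their F entries.
Rows 1 and 3 agree on F; apply F→I and equate their I entries.
No row becomes fully distinguished — the join is lossy.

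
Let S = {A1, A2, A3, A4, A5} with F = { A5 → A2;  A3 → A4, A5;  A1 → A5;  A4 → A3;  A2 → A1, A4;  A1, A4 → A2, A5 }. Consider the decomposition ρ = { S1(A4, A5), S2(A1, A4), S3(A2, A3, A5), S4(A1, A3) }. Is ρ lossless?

Chase test. Columns are A1, A2, A3, A4, A5; row i has aⱼ where attribute j ∈ Si, else bᵢⱼ.
Initial tableau (one row per fragment):
  row 1: b11 b12 b13 a4 a5
  row 2: a1 b22 b23 a4 b25
  row 3: b31 a2 a3 b34 a5
  row 4: a1 b42 a3 b44 b45
Rows 1 and 3 agree on A5; apply A5→A2 and equate their A2 entries.
Rows 3 and 4 agree on A3; apply A3→A4, A5 and equate their A4, A5 entries.
Rows 2 and 4 agree on A1; apply A1→A5 and equate their A5 entries.
Rows 1 and 2 agree on A4; apply A4→A3 and equate their A3 entries.
Rows 1 and 3 agree on A2; apply A2→A1, A4 and equate their A1, A4 entries.
Rows 2 and 4 agree on A1, A4; apply A1, A4→A2, A5 and equate their A2, A5 entries.
Rows 1 and 2 agree on A5; apply A5→A2 and equate their A2 entries.
Rows 1 and 3 agree on A4; apply A4→A3 and equate their A3 entries.
Rows 1 and 2 agree on A2; apply A2→A1, A4 and equate their A1, A4 entries.
Row 1 is now all distinguished symbols — the join is lossless.

Yes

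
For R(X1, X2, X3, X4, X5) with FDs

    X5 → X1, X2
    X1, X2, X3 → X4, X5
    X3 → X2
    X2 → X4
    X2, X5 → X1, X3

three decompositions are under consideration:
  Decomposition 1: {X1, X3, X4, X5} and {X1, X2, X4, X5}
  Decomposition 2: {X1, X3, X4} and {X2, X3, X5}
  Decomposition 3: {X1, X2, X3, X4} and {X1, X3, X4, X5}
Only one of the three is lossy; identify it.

Decomposition 1: common = {X1, X4, X5}, closure = {X1, X2, X3, X4, X5} → lossless.
Decomposition 2: common = {X3}, closure = {X2, X3, X4} → lossy.
Decomposition 3: common = {X1, X3, X4}, closure = {X1, X2, X3, X4, X5} → lossless.

Decomposition 2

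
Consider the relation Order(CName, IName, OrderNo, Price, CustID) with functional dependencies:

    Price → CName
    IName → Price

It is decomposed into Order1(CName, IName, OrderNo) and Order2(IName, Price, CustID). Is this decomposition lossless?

No

Common attributes: Order1 ∩ Order2 = {IName}.
Closure of {IName}: IName → Price applies, adding Price; Price → CName applies, adding CName. So (IName)⁺ = {CName, IName, Price}.
The closure contains neither all of Order1 = {CName, IName, OrderNo} nor all of Order2 = {IName, Price, CustID}, so the common attributes are not a superkey of either fragment. The join is lossy.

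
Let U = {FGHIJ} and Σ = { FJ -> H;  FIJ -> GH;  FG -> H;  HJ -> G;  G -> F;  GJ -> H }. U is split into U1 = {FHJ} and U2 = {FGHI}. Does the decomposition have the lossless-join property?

Common attributes: U1 ∩ U2 = {FH}.
No dependency enlarges {FH}, so (FH)⁺ = {FH}.
The closure contains neither all of U1 = {FHJ} nor all of U2 = {FGHI}, so the common attributes are not a superkey of either fragment. The join is lossy.

No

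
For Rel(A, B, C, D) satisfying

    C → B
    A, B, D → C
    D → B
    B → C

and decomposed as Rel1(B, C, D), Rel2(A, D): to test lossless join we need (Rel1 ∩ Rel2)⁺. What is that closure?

B, C, D

Rel1 ∩ Rel2 = {D}.
D → B applies, adding B
B → C applies, adding C
Closure: {B, C, D}.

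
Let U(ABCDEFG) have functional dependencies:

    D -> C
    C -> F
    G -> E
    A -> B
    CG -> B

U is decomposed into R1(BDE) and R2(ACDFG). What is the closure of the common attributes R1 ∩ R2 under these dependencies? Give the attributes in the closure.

R1 ∩ R2 = {D}.
D → C applies, adding C
C → F applies, adding F
Closure: {CDF}.

CDF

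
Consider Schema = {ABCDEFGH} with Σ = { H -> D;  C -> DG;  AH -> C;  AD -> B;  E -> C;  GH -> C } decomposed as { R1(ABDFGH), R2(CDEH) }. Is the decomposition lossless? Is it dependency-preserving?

lossy and not dependency-preserving

Lossless test: (DH)⁺ = {DH}, which is a superkey of neither fragment — lossy.
Dependency preservation: the restricted closure of {C} across the fragments never reaches {DG}, so C → DG cannot be enforced without a join — not preserved.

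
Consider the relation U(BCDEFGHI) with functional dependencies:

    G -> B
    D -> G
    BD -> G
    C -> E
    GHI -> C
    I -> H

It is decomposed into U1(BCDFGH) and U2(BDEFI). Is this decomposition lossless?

No

Common attributes: U1 ∩ U2 = {BDF}.
Closure of {BDF}: D → G applies, adding G. So (BDF)⁺ = {BDFG}.
The closure contains neither all of U1 = {BCDFGH} nor all of U2 = {BDEFI}, so the common attributes are not a superkey of either fragment. The join is lossy.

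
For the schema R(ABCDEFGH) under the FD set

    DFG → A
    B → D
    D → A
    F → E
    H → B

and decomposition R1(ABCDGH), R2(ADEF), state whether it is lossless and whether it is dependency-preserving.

lossy but dependency-preserving

Lossless test: (AD)⁺ = {AD}, which is a superkey of neither fragment — lossy.
Dependency preservation: DFG → A is not contained in any single fragment, but the restricted closure of its left-hand side across the fragments still reaches the right-hand side; the remaining FDs each lie inside some fragment. All dependencies are preserved.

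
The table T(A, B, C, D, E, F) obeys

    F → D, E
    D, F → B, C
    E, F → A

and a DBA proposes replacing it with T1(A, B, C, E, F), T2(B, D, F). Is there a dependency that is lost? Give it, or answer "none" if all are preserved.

none

F → D, E: restricted closure across fragments reaches D, E.
D, F → B, C: restricted closure across fragments reaches B, C.
E, F → A lies within T1.
Every dependency is enforceable on the fragments, so the decomposition is dependency-preserving.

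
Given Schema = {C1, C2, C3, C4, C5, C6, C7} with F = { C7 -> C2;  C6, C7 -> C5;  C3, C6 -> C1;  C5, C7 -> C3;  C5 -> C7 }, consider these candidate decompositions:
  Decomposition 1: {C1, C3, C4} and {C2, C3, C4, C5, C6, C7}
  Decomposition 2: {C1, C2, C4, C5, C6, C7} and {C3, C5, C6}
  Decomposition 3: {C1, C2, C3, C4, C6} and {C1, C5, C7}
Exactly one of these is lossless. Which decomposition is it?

Decomposition 2

Decomposition 1: common = {C3, C4}, closure = {C3, C4} → lossy.
Decomposition 2: common = {C5, C6}, closure = {C1, C2, C3, C5, C6, C7} → lossless.
Decomposition 3: common = {C1}, closure = {C1} → lossy.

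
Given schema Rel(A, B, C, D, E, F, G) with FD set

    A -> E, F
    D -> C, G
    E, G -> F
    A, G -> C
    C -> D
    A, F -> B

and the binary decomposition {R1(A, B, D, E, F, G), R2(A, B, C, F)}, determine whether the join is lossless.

Common attributes: R1 ∩ R2 = {A, B, F}.
Closure of {A, B, F}: A → E, F applies, adding E. So (A, B, F)⁺ = {A, B, E, F}.
The closure contains neither all of R1 = {A, B, D, E, F, G} nor all of R2 = {A, B, C, F}, so the common attributes are not a superkey of either fragment. The join is lossy.

No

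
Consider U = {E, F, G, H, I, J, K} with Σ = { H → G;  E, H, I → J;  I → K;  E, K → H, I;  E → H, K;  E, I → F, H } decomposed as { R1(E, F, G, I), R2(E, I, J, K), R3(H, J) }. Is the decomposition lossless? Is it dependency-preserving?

Lossless test (chase): Rows 1 and 2 agree on I; apply I→K and equate their K entries. Rows 1 and 2 agree on E, K; apply E, K→H, I and equate their H, I entries. Rows 1 and 2 agree on E, I; apply E, I→F, H and equate their F, H entries. Rows 1 and 2 agree on H; apply H→G and equate their G entries. Rows 1 and 2 agree on E, H, I; apply E, H, I→J and equate their J entries. No row becomes fully distinguished — the join is lossy.
Dependency preservation: the restricted closure of {H} across the fragments never reaches {G}, so H → G cannot be enforced without a join — not preserved.

lossy and not dependency-preserving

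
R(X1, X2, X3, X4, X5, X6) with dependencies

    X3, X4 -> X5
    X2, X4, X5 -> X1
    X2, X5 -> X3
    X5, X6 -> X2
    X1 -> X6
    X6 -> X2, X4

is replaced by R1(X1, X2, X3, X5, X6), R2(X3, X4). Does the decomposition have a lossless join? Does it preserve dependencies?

Lossless test: (X3)⁺ = {X3}, which is a superkey of neither fragment — lossy.
Dependency preservation: the restricted closure of {X3, X4} across the fragments never reaches {X5}, so X3, X4 → X5 cannot be enforced without a join — not preserved.

lossy and not dependency-preserving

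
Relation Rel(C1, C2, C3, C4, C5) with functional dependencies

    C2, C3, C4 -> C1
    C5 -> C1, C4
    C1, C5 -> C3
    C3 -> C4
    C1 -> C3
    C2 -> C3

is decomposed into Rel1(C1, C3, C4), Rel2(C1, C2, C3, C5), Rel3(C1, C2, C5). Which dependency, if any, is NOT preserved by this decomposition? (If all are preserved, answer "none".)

none

C2, C3, C4 → C1: restricted closure across fragments reaches C1.
C5 → C1, C4: restricted closure across fragments reaches C1, C4.
C1, C5 → C3 lies within Rel2.
C3 → C4 lies within Rel1.
C1 → C3 lies within Rel1.
C2 → C3 lies within Rel2.
Every dependency is enforceable on the fragments, so the decomposition is dependency-preserving.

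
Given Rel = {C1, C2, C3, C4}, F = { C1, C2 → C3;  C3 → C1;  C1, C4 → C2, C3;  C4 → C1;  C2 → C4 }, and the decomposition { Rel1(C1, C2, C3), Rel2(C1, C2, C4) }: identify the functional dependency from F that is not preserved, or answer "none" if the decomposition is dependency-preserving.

none

C1, C2 → C3 lies within Rel1.
C3 → C1 lies within Rel1.
C1, C4 → C2, C3: restricted closure across fragments reaches C2, C3.
C4 → C1 lies within Rel2.
C2 → C4 lies within Rel2.
Every dependency is enforceable on the fragments, so the decomposition is dependency-preserving.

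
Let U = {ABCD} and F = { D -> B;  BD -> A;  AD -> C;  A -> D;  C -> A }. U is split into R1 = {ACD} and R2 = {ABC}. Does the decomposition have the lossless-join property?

Common attributes: R1 ∩ R2 = {AC}.
Closure of {AC}: A → D applies, adding D; D → B applies, adding B. So (AC)⁺ = {ABCD}.
This closure contains every attribute of R1, so R1 ∩ R2 → R1. The join is lossless.

Yes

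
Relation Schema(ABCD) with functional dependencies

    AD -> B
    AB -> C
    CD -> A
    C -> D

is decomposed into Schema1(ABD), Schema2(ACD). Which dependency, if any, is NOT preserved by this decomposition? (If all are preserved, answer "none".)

none

AD → B lies within Schema1.
AB → C: restricted closure across fragments reaches C.
CD → A lies within Schema2.
C → D lies within Schema2.
Every dependency is enforceable on the fragments, so the decomposition is dependency-preserving.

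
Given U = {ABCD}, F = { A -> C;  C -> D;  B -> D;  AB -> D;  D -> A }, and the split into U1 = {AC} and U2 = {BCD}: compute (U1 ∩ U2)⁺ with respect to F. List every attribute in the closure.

U1 ∩ U2 = {C}.
C → D applies, adding D
D → A applies, adding A
Closure: {ACD}.

ACD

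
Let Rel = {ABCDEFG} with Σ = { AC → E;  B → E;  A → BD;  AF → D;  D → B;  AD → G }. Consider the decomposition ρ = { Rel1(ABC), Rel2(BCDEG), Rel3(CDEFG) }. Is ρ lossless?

No

Chase test. Columns are ABCDEFG; row i has aⱼ where attribute j ∈ Reli, else bᵢⱼ.
Initial tableau (one row per fragment):
  row 1: a1 a2 a3 b14 b15 b16 b17
  row 2: b21 a2 a3 a4 a5 b26 a7
  row 3: b31 b32 a3 a4 a5 a6 a7
Rows 1 and 2 agree on B; apply B→E and equate their E entries.
Rows 2 and 3 agree on D; apply D→B and equate their B entries.
No row becomes fully distinguished — the join is lossy.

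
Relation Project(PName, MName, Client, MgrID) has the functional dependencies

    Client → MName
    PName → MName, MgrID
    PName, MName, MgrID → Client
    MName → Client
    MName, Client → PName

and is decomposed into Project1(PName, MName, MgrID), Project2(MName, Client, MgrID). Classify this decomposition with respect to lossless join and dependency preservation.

lossless and dependency-preserving

Lossless test: (MName, MgrID)⁺ = {PName, MName, Client, MgrID}, which contains all of one fragment — lossless.
Dependency preservation: PName, MName, MgrID → Client; MName, Client → PName are not contained in any single fragment, but the restricted closure of each left-hand side across the fragments still reaches the right-hand side; the remaining FDs each lie inside some fragment. All dependencies are preserved.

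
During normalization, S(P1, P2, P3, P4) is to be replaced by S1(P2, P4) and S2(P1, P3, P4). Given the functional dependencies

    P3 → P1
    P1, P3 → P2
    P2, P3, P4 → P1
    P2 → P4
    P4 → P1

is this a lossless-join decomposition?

No

Common attributes: S1 ∩ S2 = {P4}.
Closure of {P4}: P4 → P1 applies, adding P1. So (P4)⁺ = {P1, P4}.
The closure contains neither all of S1 = {P2, P4} nor all of S2 = {P1, P3, P4}, so the common attributes are not a superkey of either fragment. The join is lossy.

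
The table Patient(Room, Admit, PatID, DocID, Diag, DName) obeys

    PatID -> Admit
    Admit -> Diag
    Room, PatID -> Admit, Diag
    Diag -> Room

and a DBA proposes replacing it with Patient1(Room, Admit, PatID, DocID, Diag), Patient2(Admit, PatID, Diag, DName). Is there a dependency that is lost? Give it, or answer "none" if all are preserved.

PatID → Admit lies within Patient1.
Admit → Diag lies within Patient1.
Room, PatID → Admit, Diag lies within Patient1.
Diag → Room lies within Patient1.
Every dependency is enforceable on the fragments, so the decomposition is dependency-preserving.

none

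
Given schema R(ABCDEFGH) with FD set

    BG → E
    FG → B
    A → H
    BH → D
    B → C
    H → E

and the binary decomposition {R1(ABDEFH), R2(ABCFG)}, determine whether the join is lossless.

Common attributes: R1 ∩ R2 = {ABF}.
Closure of {ABF}: A → H applies, adding H; BH → D applies, adding D; B → C applies, adding C; H → E applies, adding E. So (ABF)⁺ = {ABCDEFH}.
This closure contains every attribute of R1, so R1 ∩ R2 → R1. The join is lossless.

Yes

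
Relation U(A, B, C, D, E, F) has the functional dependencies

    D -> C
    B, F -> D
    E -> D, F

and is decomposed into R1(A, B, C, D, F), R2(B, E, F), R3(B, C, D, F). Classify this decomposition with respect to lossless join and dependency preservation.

lossy and not dependency-preserving

Lossless test (chase): Rows 1 and 2 agree on B, F; apply B, F→D and equate their D entries. Rows 1 and 2 agree on D; apply D→C and equate their C entries. No row becomes fully distinguished — the join is lossy.
Dependency preservation: the restricted closure of {E} across the fragments never reaches {D, F}, so E → D, F cannot be enforced without a join — not preserved.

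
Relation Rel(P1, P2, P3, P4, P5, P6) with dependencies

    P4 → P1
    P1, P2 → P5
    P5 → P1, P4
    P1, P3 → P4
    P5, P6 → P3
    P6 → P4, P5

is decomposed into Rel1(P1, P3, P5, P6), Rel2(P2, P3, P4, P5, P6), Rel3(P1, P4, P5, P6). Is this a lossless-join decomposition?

Yes

Chase test. Columns are P1, P2, P3, P4, P5, P6; row i has aⱼ where attribute j ∈ Reli, else bᵢⱼ.
Initial tableau (one row per fragment):
  row 1: a1 b12 a3 b14 a5 a6
  row 2: b21 a2 a3 a4 a5 a6
  row 3: a1 b32 b33 a4 a5 a6
Rows 2 and 3 agree on P4; apply P4→P1 and equate their P1 entries.
Rows 1 and 2 agree on P5; apply P5→P1, P4 and equate their P1, P4 entries.
Rows 1 and 3 agree on P5, P6; apply P5, P6→P3 and equate their P3 entries.
Row 2 is now all distinguished symbols — the join is lossless.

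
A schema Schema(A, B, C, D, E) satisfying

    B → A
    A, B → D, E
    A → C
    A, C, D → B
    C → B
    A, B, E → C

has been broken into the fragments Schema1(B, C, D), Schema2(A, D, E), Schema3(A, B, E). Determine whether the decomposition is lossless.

Chase test. Columns are A, B, C, D, E; row i has aⱼ where attribute j ∈ Schemai, else bᵢⱼ.
Initial tableau (one row per fragment):
  row 1: b11 a2 a3 a4 b15
  row 2: a1 b22 b23 a4 a5
  row 3: a1 a2 b33 b34 a5
Rows 1 and 3 agree on B; apply B→A and equate their A entries.
Rows 1 and 3 agree on A, B; apply A, B→D, E and equate their D, E entries.
Rows 1 and 2 agree on A; apply A→C and equate their C entries.
Rows 1 and 3 agree on A; apply A→C and equate their C entries.
Rows 1 and 2 agree on A, C, D; apply A, C, D→B and equate their B entries.
Row 1 is now all distinguished symbols — the join is lossless.

Yes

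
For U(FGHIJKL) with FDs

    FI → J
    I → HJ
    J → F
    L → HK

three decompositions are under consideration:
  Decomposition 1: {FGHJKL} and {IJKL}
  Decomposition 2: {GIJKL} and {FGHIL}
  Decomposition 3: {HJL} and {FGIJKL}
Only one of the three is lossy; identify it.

Decomposition 1

Decomposition 1: common = {JKL}, closure = {FHJKL} → lossy.
Decomposition 2: common = {GIL}, closure = {FGHIJKL} → lossless.
Decomposition 3: common = {JL}, closure = {FHJKL} → lossless.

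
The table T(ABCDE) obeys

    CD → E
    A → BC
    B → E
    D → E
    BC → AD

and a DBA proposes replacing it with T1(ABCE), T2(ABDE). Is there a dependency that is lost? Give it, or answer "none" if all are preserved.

none

CD → E: restricted closure across fragments reaches E.
A → BC lies within T1.
B → E lies within T1.
D → E lies within T2.
BC → AD: restricted closure across fragments reaches AD.
Every dependency is enforceable on the fragments, so the decomposition is dependency-preserving.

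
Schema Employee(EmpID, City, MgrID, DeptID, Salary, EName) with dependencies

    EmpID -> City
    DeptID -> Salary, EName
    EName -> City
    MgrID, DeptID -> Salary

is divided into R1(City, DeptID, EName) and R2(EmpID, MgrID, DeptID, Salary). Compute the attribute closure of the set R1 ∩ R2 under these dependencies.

R1 ∩ R2 = {DeptID}.
DeptID → Salary, EName applies, adding Salary, EName
EName → City applies, adding City
Closure: {City, DeptID, Salary, EName}.

City, DeptID, Salary, EName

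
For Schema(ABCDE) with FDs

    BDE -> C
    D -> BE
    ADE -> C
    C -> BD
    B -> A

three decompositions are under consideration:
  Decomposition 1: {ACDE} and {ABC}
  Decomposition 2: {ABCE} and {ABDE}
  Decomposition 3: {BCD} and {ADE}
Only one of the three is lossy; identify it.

Decomposition 2

Decomposition 1: common = {AC}, closure = {ABCDE} → lossless.
Decomposition 2: common = {ABE}, closure = {ABE} → lossy.
Decomposition 3: common = {D}, closure = {ABCDE} → lossless.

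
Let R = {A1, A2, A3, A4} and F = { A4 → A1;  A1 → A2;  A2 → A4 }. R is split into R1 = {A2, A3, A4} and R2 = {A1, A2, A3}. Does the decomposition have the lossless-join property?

Yes

Common attributes: R1 ∩ R2 = {A2, A3}.
Closure of {A2, A3}: A2 → A4 applies, adding A4; A4 → A1 applies, adding A1. So (A2, A3)⁺ = {A1, A2, A3, A4}.
This closure contains every attribute of R1, so R1 ∩ R2 → R1. The join is lossless.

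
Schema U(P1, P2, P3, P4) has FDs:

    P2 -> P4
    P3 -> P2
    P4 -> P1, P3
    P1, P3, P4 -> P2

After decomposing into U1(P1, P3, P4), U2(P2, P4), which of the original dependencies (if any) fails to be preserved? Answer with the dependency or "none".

none

P2 → P4 lies within U2.
P3 → P2: restricted closure across fragments reaches P2.
P4 → P1, P3 lies within U1.
P1, P3, P4 → P2: restricted closure across fragments reaches P2.
Every dependency is enforceable on the fragments, so the decomposition is dependency-preserving.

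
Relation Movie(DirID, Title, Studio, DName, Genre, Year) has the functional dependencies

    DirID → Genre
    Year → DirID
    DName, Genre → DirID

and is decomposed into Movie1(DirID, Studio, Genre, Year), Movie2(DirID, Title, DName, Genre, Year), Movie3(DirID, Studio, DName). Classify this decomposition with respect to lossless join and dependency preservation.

lossy but dependency-preserving

Lossless test (chase): Rows 1 and 3 agree on DirID; apply DirID→Genre and equate their Genre entries. No row becomes fully distinguished — the join is lossy.
Dependency preservation: every FD's attributes lie within a single fragment, so each can be enforced locally — preserved.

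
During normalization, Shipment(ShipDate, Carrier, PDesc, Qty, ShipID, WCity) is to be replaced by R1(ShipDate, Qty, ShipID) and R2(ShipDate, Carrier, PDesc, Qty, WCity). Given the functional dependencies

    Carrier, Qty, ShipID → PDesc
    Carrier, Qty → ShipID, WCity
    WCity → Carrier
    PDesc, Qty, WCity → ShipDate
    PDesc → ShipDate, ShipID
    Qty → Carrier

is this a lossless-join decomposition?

Yes

Common attributes: R1 ∩ R2 = {ShipDate, Qty}.
Closure of {ShipDate, Qty}: Qty → Carrier applies, adding Carrier; Carrier, Qty → ShipID, WCity applies, adding ShipID, WCity; Carrier, Qty, ShipID → PDesc applies, adding PDesc. So (ShipDate, Qty)⁺ = {ShipDate, Carrier, PDesc, Qty, ShipID, WCity}.
This closure contains every attribute of R1, so R1 ∩ R2 → R1. The join is lossless.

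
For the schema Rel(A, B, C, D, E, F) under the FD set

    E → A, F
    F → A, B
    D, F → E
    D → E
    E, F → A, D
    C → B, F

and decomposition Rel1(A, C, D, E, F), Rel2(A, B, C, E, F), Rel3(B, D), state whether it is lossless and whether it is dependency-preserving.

Lossless test (chase): Rows 1 and 2 agree on F; apply F→A, B and equate their A, B entries. Rows 1 and 3 agree on D; apply D→E and equate their E entries. Rows 1 and 2 agree on E, F; apply E, F→A, D and equate their A, D entries. Rows 1 and 3 agree on E; apply E→A, F and equate their A, F entries. Row 1 is now all distinguished symbols — the join is lossless.
Dependency preservation: every FD's attributes lie within a single fragment, so each can be enforced locally — preserved.

lossless and dependency-preserving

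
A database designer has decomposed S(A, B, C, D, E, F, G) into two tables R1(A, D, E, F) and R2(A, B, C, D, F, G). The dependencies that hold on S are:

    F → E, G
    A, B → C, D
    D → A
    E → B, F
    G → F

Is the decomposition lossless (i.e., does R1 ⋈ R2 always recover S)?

Common attributes: R1 ∩ R2 = {A, D, F}.
Closure of {A, D, F}: F → E, G applies, adding E, G; E → B, F applies, adding B; A, B → C, D applies, adding C. So (A, D, F)⁺ = {A, B, C, D, E, F, G}.
This closure contains every attribute of R1, so R1 ∩ R2 → R1. The join is lossless.

Yes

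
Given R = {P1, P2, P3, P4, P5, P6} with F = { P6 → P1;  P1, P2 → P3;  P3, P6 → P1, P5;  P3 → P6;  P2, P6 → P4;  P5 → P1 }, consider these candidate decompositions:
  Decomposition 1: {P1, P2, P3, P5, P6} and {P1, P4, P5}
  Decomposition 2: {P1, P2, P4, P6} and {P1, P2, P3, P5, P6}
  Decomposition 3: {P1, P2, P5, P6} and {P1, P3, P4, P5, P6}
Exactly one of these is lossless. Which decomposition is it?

Decomposition 1: common = {P1, P5}, closure = {P1, P5} → lossy.
Decomposition 2: common = {P1, P2, P6}, closure = {P1, P2, P3, P4, P5, P6} → lossless.
Decomposition 3: common = {P1, P5, P6}, closure = {P1, P5, P6} → lossy.

Decomposition 2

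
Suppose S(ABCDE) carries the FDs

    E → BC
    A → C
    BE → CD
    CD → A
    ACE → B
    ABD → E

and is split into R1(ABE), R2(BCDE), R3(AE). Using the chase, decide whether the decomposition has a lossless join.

Yes

Chase test. Columns are ABCDE; row i has aⱼ where attribute j ∈ Ri, else bᵢⱼ.
Initial tableau (one row per fragment):
  row 1: a1 a2 b13 b14 a5
  row 2: b21 a2 a3 a4 a5
  row 3: a1 b32 b33 b34 a5
Rows 1 and 2 agree on E; apply E→BC and equate their BC entries.
Rows 1 and 3 agree on E; apply E→BC and equate their BC entries.
Rows 1 and 2 agree on BE; apply BE→CD and equate their CD entries.
Rows 1 and 3 agree on BE; apply BE→CD and equate their CD entries.
Rows 1 and 2 agree on CD; apply CD→A and equate their A entries.
Row 1 is now all distinguished symbols — the join is lossless.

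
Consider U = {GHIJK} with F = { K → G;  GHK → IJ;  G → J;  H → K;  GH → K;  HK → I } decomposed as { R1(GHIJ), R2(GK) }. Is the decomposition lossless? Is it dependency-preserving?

lossy and not dependency-preserving

Lossless test: (G)⁺ = {GJ}, which is a superkey of neither fragment — lossy.
Dependency preservation: the restricted closure of {H} across the fragments never reaches {K}, so H → K cannot be enforced without a join — not preserved.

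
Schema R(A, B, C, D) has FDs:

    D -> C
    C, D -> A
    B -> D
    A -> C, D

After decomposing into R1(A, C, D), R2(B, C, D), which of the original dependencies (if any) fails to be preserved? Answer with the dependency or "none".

none

D → C lies within R1.
C, D → A lies within R1.
B → D lies within R2.
A → C, D lies within R1.
Every dependency is enforceable on the fragments, so the decomposition is dependency-preserving.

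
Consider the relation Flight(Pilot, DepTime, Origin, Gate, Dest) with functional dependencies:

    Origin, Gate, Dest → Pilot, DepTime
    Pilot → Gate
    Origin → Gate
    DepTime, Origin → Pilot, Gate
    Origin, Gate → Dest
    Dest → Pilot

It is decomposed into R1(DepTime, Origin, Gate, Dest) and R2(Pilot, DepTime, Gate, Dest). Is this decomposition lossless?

Yes

Common attributes: R1 ∩ R2 = {DepTime, Gate, Dest}.
Closure of {DepTime, Gate, Dest}: Dest → Pilot applies, adding Pilot. So (DepTime, Gate, Dest)⁺ = {Pilot, DepTime, Gate, Dest}.
This closure contains every attribute of R2, so R1 ∩ R2 → R2. The join is lossless.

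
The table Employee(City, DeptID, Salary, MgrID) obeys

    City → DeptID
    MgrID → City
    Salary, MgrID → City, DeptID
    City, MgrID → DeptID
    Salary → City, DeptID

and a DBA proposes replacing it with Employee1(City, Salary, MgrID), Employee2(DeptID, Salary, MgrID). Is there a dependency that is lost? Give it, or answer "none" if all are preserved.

City → DeptID

Check City → DeptID: no single fragment contains all of {City, DeptID}, and the restricted closure of {City} across the fragments never reaches {DeptID}.
MgrID → City is preserved.
Salary, MgrID → City, DeptID is preserved.
City, MgrID → DeptID is preserved.
Salary → City, DeptID is preserved.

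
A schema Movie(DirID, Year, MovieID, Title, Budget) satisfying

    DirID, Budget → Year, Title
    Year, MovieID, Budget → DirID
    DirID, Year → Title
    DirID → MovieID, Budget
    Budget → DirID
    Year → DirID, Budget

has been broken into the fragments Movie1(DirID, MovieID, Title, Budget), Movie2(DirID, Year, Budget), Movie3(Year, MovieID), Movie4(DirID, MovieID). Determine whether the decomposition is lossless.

Chase test. Columns are DirID, Year, MovieID, Title, Budget; row i has aⱼ where attribute j ∈ Moviei, else bᵢⱼ.
Initial tableau (one row per fragment):
  row 1: a1 b12 a3 a4 a5
  row 2: a1 a2 b23 b24 a5
  row 3: b31 a2 a3 b34 b35
  row 4: a1 b42 a3 b44 b45
Rows 1 and 2 agree on DirID, Budget; apply DirID, Budget→Year, Title and equate their Year, Title entries.
Rows 1 and 2 agree on DirID; apply DirID→MovieID, Budget and equate their MovieID, Budget entries.
Rows 1 and 4 agree on DirID; apply DirID→MovieID, Budget and equate their MovieID, Budget entries.
Rows 1 and 3 agree on Year; apply Year→DirID, Budget and equate their DirID, Budget entries.
Rows 1 and 3 agree on DirID, Budget; apply DirID, Budget→Year, Title and equate their Year, Title entries.
Rows 1 and 4 agree on DirID, Budget; apply DirID, Budget→Year, Title and equate their Year, Title entries.
Row 1 is now all distinguished symbols — the join is lossless.

Yes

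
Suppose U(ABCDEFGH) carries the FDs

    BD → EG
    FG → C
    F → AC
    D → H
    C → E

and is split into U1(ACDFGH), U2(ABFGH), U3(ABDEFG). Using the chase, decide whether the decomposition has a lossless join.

Chase test. Columns are ABCDEFGH; row i has aⱼ where attribute j ∈ Ui, else bᵢⱼ.
Initial tableau (one row per fragment):
  row 1: a1 b12 a3 a4 b15 a6 a7 a8
  row 2: a1 a2 b23 b24 b25 a6 a7 a8
  row 3: a1 a2 b33 a4 a5 a6 a7 b38
Rows 1 and 2 agree on FG; apply FG→C and equate their C entries.
Rows 1 and 3 agree on FG; apply FG→C and equate their C entries.
Rows 1 and 3 agree on D; apply D→H and equate their H entries.
Rows 1 and 2 agree on C; apply C→E and equate their E entries.
Rows 1 and 3 agree on C; apply C→E and equate their E entries.
Row 3 is now all distinguished symbols — the join is lossless.

Yes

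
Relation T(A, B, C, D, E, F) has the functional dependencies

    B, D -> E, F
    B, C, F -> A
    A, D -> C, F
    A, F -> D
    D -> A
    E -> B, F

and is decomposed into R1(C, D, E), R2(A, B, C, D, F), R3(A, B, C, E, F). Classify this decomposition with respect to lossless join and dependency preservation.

lossless and dependency-preserving

Lossless test (chase): Rows 2 and 3 agree on A, F; apply A, F→D and equate their D entries. Rows 1 and 2 agree on D; apply D→A and equate their A entries. Rows 1 and 3 agree on E; apply E→B, F and equate their B, F entries. Rows 1 and 2 agree on B, D; apply B, D→E, F and equate their E, F entries. Row 1 is now all distinguished symbols — the join is lossless.
Dependency preservation: B, D → E, F is not contained in any single fragment, but the restricted closure of its left-hand side across the fragments still reaches the right-hand side; the remaining FDs each lie inside some fragment. All dependencies are preserved.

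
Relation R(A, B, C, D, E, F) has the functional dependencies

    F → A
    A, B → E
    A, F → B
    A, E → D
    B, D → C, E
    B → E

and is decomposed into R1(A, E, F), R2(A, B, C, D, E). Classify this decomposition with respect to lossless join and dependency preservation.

lossy and not dependency-preserving

Lossless test: (A, E)⁺ = {A, D, E}, which is a superkey of neither fragment — lossy.
Dependency preservation: the restricted closure of {A, F} across the fragments never reaches {B}, so A, F → B cannot be enforced without a join — not preserved.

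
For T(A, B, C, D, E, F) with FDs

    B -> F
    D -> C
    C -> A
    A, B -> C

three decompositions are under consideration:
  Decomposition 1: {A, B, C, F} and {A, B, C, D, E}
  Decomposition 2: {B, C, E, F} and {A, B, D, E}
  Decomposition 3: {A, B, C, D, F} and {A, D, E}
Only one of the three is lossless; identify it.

Decomposition 1

Decomposition 1: common = {A, B, C}, closure = {A, B, C, F} → lossless.
Decomposition 2: common = {B, E}, closure = {B, E, F} → lossy.
Decomposition 3: common = {A, D}, closure = {A, C, D} → lossy.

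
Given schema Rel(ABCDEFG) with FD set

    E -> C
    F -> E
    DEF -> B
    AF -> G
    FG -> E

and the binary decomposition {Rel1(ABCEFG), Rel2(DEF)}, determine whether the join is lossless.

Common attributes: Rel1 ∩ Rel2 = {EF}.
Closure of {EF}: E → C applies, adding C. So (EF)⁺ = {CEF}.
The closure contains neither all of Rel1 = {ABCEFG} nor all of Rel2 = {DEF}, so the common attributes are not a superkey of either fragment. The join is lossy.

No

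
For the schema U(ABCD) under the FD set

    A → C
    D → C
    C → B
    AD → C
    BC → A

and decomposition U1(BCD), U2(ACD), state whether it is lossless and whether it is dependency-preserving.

lossless and dependency-preserving

Lossless test: (CD)⁺ = {ABCD}, which contains all of one fragment — lossless.
Dependency preservation: BC → A is not contained in any single fragment, but the restricted closure of its left-hand side across the fragments still reaches the right-hand side; the remaining FDs each lie inside some fragment. All dependencies are preserved.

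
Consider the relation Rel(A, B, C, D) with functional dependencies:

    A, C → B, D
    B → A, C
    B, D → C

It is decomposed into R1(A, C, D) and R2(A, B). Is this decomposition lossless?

Common attributes: R1 ∩ R2 = {A}.
No dependency enlarges {A}, so (A)⁺ = {A}.
The closure contains neither all of R1 = {A, C, D} nor all of R2 = {A, B}, so the common attributes are not a superkey of either fragment. The join is lossy.

No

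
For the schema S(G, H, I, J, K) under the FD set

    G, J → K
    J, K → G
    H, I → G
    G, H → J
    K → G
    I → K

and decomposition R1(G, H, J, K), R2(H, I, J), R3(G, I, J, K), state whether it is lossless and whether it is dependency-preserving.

lossless and dependency-preserving

Lossless test (chase): Rows 2 and 3 agree on I; apply I→K and equate their K entries. Rows 1 and 2 agree on J, K; apply J, K→G and equate their G entries. Row 2 is now all distinguished symbols — the join is lossless.
Dependency preservation: H, I → G is not contained in any single fragment, but the restricted closure of its left-hand side across the fragments still reaches the right-hand side; the remaining FDs each lie inside some fragment. All dependencies are preserved.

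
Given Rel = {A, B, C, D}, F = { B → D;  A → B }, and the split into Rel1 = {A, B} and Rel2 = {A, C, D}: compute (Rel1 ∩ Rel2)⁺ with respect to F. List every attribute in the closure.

A, B, D

Rel1 ∩ Rel2 = {A}.
A → B applies, adding B
B → D applies, adding D
Closure: {A, B, D}.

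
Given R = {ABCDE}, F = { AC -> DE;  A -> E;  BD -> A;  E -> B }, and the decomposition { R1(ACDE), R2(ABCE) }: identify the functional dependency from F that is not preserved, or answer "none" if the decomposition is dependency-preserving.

Check BD → A: no single fragment contains all of {ABD}, and the restricted closure of {BD} across the fragments never reaches {A}.
AC → DE is preserved.
A → E is preserved.
E → B is preserved.

BD -> A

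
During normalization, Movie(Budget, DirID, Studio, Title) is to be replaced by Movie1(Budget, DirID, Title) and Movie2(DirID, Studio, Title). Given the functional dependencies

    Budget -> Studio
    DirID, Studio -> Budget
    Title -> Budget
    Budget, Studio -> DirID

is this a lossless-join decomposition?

Yes

Common attributes: Movie1 ∩ Movie2 = {DirID, Title}.
Closure of {DirID, Title}: Title → Budget applies, adding Budget; Budget → Studio applies, adding Studio. So (DirID, Title)⁺ = {Budget, DirID, Studio, Title}.
This closure contains every attribute of Movie1, so Movie1 ∩ Movie2 → Movie1. The join is lossless.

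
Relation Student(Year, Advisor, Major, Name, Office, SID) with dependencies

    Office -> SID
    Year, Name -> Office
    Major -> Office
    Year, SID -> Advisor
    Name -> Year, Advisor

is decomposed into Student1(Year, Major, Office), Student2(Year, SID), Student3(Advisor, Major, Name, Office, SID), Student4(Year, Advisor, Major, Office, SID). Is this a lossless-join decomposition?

Chase test. Columns are Year, Advisor, Major, Name, Office, SID; row i has aⱼ where attribute j ∈ Studenti, else bᵢⱼ.
Initial tableau (one row per fragment):
  row 1: a1 b12 a3 b14 a5 b16
  row 2: a1 b22 b23 b24 b25 a6
  row 3: b31 a2 a3 a4 a5 a6
  row 4: a1 a2 a3 b44 a5 a6
Rows 1 and 3 agree on Office; apply Office→SID and equate their SID entries.
Rows 1 and 2 agree on Year, SID; apply Year, SID→Advisor and equate their Advisor entries.
Rows 1 and 4 agree on Year, SID; apply Year, SID→Advisor and equate their Advisor entries.
No row becomes fully distinguished — the join is lossy.

No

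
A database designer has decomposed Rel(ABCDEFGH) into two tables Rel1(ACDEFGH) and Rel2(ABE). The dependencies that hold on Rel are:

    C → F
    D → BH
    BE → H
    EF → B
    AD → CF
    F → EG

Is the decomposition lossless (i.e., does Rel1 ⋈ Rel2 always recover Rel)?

No

Common attributes: Rel1 ∩ Rel2 = {AE}.
No dependency enlarges {AE}, so (AE)⁺ = {AE}.
The closure contains neither all of Rel1 = {ACDEFGH} nor all of Rel2 = {ABE}, so the common attributes are not a superkey of either fragment. The join is lossy.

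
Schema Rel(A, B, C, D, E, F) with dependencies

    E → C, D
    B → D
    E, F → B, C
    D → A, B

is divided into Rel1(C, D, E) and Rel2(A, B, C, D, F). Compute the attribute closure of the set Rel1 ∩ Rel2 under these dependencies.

A, B, C, D

Rel1 ∩ Rel2 = {C, D}.
D → A, B applies, adding A, B
Closure: {A, B, C, D}.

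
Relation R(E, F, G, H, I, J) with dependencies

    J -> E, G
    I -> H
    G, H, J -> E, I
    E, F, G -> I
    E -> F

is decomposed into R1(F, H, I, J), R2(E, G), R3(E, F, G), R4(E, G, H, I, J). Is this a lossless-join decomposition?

Yes

Chase test. Columns are E, F, G, H, I, J; row i has aⱼ where attribute j ∈ Ri, else bᵢⱼ.
Initial tableau (one row per fragment):
  row 1: b11 a2 b13 a4 a5 a6
  row 2: a1 b22 a3 b24 b25 b26
  row 3: a1 a2 a3 b34 b35 b36
  row 4: a1 b42 a3 a4 a5 a6
Rows 1 and 4 agree on J; apply J→E, G and equate their E, G entries.
Rows 1 and 3 agree on E, F, G; apply E, F, G→I and equate their I entries.
Rows 1 and 2 agree on E; apply E→F and equate their F entries.
Rows 1 and 4 agree on E; apply E→F and equate their F entries.
Rows 1 and 3 agree on I; apply I→H and equate their H entries.
Rows 1 and 2 agree on E, F, G; apply E, F, G→I and equate their I entries.
Rows 1 and 2 agree on I; apply I→H and equate their H entries.
Row 1 is now all distinguished symbols — the join is lossless.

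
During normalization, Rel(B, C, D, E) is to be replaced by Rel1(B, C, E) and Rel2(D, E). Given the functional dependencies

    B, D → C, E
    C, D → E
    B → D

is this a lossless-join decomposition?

Common attributes: Rel1 ∩ Rel2 = {E}.
No dependency enlarges {E}, so (E)⁺ = {E}.
The closure contains neither all of Rel1 = {B, C, E} nor all of Rel2 = {D, E}, so the common attributes are not a superkey of either fragment. The join is lossy.

No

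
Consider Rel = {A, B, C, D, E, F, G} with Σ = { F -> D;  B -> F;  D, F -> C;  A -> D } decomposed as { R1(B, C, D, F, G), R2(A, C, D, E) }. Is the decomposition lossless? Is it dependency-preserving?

lossy but dependency-preserving

Lossless test: (C, D)⁺ = {C, D}, which is a superkey of neither fragment — lossy.
Dependency preservation: every FD's attributes lie within a single fragment, so each can be enforced locally — preserved.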